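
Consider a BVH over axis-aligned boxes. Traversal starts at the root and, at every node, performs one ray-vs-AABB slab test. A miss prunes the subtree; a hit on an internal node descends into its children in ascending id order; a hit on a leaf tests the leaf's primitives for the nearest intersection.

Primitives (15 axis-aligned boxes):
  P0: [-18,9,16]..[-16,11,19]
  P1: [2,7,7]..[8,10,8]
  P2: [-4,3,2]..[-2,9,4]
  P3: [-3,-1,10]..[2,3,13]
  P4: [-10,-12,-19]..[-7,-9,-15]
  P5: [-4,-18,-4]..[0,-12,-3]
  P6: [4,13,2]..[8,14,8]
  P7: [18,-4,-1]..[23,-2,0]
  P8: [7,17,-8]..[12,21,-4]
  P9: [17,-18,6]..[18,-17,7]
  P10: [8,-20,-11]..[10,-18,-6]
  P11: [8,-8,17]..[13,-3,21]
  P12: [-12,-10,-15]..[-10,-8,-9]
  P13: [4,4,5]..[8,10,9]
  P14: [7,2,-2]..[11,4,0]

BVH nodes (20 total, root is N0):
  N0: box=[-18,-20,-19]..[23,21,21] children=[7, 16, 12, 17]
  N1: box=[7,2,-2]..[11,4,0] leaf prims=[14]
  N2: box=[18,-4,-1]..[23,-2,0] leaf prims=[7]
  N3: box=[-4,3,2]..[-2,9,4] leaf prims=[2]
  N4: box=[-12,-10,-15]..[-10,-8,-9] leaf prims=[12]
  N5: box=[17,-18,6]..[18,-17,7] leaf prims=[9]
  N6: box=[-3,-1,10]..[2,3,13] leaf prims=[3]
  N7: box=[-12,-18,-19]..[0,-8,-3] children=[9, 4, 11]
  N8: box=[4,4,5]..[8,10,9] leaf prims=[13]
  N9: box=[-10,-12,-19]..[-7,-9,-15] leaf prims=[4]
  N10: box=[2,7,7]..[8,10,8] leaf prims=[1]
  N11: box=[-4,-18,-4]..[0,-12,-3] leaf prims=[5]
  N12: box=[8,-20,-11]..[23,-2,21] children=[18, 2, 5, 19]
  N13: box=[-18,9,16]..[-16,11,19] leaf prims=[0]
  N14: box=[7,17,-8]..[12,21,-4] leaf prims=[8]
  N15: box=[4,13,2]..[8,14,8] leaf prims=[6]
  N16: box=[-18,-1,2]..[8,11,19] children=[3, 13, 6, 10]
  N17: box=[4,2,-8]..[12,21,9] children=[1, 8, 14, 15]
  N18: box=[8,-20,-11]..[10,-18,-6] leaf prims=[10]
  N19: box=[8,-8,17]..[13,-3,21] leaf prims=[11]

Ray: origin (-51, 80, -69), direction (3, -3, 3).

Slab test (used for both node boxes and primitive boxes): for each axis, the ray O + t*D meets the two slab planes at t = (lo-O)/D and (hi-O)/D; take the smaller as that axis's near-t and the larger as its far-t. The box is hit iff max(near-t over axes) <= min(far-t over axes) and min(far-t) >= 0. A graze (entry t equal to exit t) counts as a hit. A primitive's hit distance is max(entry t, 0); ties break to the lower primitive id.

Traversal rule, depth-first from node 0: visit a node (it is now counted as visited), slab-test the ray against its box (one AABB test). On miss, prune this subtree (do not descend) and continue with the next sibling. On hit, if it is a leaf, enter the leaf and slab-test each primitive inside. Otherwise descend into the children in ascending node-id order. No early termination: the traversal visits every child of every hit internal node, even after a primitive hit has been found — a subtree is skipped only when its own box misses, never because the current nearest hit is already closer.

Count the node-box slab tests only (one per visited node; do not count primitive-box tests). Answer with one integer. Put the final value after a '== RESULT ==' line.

Trace the traversal:
N0 x:[11,74/3] y:[59/3,100/3] z:[50/3,30] -> hit [59/3,74/3], descend [7, 12, 16, 17]
  N7 x:[13,17] y:[88/3,98/3] z:[50/3,22] -> miss, prune
  N12 x:[59/3,74/3] y:[82/3,100/3] z:[58/3,30] -> miss, prune
  N16 x:[11,59/3] y:[23,27] z:[71/3,88/3] -> miss, prune
  N17 x:[55/3,21] y:[59/3,26] z:[61/3,26] -> hit [61/3,21], descend [1, 8, 14, 15]
    N1 x:[58/3,62/3] y:[76/3,26] z:[67/3,23] -> miss, prune
    N8 x:[55/3,59/3] y:[70/3,76/3] z:[74/3,26] -> miss, prune
    N14 x:[58/3,21] y:[59/3,21] z:[61/3,65/3] -> hit [61/3,21] leaf, test {P8@t=61/3}
    N15 x:[55/3,59/3] y:[22,67/3] z:[71/3,77/3] -> miss, prune

Summary -> nodes [0, 7, 12, 16, 17, 1, 8, 14, 15]; box-tests=9; leaf-entries=1; first=P8

== RESULT ==
9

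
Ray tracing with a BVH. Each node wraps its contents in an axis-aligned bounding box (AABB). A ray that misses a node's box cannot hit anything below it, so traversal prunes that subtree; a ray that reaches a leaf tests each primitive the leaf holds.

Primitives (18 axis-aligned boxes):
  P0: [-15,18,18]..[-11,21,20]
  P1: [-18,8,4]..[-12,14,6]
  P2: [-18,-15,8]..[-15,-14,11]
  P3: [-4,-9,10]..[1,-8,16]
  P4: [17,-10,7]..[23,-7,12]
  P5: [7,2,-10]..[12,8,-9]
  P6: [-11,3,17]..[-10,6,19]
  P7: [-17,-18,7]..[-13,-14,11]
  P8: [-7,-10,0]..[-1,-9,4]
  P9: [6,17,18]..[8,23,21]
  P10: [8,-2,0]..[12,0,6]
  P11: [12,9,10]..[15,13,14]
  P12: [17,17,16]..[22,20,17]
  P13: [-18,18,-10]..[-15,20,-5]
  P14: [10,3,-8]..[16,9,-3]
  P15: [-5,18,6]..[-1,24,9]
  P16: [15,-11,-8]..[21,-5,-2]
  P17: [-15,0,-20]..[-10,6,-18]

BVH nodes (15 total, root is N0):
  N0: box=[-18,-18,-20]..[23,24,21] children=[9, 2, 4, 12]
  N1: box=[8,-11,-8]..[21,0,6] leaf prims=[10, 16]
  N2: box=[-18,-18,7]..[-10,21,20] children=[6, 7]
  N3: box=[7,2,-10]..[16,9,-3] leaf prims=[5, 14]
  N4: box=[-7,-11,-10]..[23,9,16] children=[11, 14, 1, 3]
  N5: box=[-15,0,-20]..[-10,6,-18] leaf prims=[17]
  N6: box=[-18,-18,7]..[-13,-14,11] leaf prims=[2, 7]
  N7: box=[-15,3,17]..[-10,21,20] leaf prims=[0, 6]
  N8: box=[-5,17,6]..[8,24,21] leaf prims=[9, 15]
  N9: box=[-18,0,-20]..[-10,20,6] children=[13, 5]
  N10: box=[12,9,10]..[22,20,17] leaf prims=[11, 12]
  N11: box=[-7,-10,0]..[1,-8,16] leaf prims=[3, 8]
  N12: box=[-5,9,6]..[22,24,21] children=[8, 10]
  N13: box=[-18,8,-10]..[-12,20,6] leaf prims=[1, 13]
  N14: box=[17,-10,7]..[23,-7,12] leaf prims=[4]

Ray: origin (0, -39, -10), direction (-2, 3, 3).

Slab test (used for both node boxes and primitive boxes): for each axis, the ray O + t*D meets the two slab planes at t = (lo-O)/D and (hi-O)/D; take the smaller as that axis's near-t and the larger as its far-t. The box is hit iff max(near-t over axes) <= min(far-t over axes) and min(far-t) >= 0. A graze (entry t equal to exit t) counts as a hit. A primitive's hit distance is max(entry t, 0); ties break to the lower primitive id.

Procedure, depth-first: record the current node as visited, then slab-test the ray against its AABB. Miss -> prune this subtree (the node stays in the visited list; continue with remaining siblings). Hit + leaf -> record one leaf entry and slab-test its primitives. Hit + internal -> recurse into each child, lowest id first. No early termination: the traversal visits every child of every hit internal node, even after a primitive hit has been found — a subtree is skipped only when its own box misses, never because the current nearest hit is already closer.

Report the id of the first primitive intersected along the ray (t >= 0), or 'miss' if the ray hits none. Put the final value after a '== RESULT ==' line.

Walk:
N0 x:[-23/2,9] y:[7,21] z:[-10/3,31/3] -> hit [7,9], descend [2, 4, 9, 12]
  N2 x:[5,9] y:[7,20] z:[17/3,10] -> hit [7,9], descend [6, 7]
    N6 x:[13/2,9] y:[7,25/3] z:[17/3,7] -> hit [7,7] leaf, test {P2(miss), P7@t=7}
    N7 x:[5,15/2] y:[14,20] z:[9,10] -> miss, prune
  N4 x:[-23/2,7/2] y:[28/3,16] z:[0,26/3] -> miss, prune
  N9 x:[5,9] y:[13,59/3] z:[-10/3,16/3] -> miss, prune
  N12 x:[-11,5/2] y:[16,21] z:[16/3,31/3] -> miss, prune

Visited [0, 2, 6, 7, 4, 9, 12]. Tests: 7 box, 1 leaf. Nearest: P7.

== RESULT ==
7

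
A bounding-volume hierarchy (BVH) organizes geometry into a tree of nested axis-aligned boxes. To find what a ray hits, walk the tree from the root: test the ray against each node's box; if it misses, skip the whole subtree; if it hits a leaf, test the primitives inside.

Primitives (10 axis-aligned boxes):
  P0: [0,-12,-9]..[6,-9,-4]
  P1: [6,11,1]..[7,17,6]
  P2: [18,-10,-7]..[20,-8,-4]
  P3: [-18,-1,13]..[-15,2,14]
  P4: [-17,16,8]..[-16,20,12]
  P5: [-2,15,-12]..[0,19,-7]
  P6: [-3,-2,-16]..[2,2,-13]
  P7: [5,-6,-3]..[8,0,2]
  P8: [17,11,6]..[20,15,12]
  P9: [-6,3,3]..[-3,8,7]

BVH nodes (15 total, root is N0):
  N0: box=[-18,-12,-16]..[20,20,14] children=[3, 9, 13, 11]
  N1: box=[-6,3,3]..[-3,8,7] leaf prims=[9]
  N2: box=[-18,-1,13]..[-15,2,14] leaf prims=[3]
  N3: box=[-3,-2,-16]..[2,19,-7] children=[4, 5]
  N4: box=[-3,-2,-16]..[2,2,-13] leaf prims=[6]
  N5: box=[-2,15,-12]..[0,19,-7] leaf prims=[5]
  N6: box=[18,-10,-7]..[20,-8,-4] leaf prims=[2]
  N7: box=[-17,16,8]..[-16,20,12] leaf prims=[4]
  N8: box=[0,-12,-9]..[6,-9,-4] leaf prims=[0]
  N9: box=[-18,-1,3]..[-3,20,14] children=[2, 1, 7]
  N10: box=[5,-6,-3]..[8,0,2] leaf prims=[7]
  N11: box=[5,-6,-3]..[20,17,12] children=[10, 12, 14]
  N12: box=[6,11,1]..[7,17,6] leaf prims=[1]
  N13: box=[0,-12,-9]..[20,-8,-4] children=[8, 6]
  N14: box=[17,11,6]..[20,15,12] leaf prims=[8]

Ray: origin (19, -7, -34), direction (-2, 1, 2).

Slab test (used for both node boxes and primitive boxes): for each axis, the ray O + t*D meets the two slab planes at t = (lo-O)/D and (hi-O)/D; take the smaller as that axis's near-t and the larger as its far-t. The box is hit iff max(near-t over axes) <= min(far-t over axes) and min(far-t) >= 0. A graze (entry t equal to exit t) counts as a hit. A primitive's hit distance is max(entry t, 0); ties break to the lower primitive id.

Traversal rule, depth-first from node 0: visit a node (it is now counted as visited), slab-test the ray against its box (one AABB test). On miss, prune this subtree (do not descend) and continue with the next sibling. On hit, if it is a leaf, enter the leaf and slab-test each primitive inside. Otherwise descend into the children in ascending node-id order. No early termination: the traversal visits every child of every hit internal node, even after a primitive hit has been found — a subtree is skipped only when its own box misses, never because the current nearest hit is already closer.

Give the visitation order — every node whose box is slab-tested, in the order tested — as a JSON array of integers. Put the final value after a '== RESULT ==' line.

Walk:
N0 x:[-1/2,37/2] y:[-5,27] z:[9,24] -> hit [9,37/2], descend [3, 9, 11, 13]
  N3 x:[17/2,11] y:[5,26] z:[9,27/2] -> hit [9,11], descend [4, 5]
    N4 x:[17/2,11] y:[5,9] z:[9,21/2] -> hit [9,9] leaf, test {P6@t=9}
    N5 x:[19/2,21/2] y:[22,26] z:[11,27/2] -> miss, prune
  N9 x:[11,37/2] y:[6,27] z:[37/2,24] -> hit [37/2,37/2], descend [1, 2, 7]
    N1 x:[11,25/2] y:[10,15] z:[37/2,41/2] -> miss, prune
    N2 x:[17,37/2] y:[6,9] z:[47/2,24] -> miss, prune
    N7 x:[35/2,18] y:[23,27] z:[21,23] -> miss, prune
  N11 x:[-1/2,7] y:[1,24] z:[31/2,23] -> miss, prune
  N13 x:[-1/2,19/2] y:[-5,-1] z:[25/2,15] -> miss, prune

10 AABB tests over nodes [0, 3, 4, 5, 9, 1, 2, 7, 11, 13]; 1 leaf entered; closest P6.

== RESULT ==
[0, 3, 4, 5, 9, 1, 2, 7, 11, 13]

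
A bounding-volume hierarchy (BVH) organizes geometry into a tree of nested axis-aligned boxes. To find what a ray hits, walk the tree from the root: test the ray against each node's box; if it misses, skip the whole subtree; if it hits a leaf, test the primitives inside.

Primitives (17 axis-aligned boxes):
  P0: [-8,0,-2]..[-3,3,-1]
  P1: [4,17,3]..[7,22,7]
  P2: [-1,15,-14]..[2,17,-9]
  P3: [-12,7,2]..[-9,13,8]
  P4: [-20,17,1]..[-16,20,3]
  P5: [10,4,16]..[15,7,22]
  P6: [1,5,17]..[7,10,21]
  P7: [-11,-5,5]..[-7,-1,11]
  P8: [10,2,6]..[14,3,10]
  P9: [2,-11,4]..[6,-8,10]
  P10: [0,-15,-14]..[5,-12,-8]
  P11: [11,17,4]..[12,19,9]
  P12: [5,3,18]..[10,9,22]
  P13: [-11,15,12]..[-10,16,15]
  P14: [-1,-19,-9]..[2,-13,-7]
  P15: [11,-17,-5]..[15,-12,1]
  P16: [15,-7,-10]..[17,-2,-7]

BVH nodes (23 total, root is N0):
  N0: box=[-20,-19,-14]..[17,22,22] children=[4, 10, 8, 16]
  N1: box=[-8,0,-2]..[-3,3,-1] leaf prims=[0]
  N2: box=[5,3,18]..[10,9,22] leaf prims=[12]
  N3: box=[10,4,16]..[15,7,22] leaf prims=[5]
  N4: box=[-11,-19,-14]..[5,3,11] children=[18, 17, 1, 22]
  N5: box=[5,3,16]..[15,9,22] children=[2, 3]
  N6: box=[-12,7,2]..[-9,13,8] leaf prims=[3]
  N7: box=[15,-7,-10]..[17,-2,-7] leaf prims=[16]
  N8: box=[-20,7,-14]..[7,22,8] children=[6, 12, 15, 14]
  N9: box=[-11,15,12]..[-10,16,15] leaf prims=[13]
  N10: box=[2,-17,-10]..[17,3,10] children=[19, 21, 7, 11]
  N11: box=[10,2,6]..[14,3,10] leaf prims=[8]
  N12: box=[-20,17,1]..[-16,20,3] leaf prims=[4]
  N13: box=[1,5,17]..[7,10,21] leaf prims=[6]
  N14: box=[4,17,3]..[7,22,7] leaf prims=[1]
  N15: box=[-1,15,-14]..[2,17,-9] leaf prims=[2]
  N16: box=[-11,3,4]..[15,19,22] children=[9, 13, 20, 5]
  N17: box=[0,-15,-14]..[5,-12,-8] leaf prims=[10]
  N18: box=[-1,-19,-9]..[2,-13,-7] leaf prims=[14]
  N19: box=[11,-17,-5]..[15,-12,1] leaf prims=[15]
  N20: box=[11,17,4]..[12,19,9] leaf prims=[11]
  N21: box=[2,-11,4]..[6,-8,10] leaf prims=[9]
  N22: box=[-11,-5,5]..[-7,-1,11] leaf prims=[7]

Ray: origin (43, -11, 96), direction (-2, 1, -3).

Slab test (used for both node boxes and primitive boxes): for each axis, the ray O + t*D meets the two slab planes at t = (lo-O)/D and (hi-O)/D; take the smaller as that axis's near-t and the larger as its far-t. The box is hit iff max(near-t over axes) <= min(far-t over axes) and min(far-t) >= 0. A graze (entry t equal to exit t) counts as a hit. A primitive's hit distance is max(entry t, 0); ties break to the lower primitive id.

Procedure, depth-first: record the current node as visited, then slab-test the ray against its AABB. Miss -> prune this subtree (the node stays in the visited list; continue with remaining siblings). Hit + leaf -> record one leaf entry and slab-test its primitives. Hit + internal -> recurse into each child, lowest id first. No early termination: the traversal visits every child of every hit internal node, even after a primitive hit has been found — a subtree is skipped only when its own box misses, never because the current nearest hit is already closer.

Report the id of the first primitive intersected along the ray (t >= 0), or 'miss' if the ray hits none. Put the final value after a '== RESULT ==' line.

Trace the traversal:
N0 x:[13,63/2] y:[-8,33] z:[74/3,110/3] -> hit [74/3,63/2], descend [4, 8, 10, 16]
  N4 x:[19,27] y:[-8,14] z:[85/3,110/3] -> miss, prune
  N8 x:[18,63/2] y:[18,33] z:[88/3,110/3] -> hit [88/3,63/2], descend [6, 12, 14, 15]
    N6 x:[26,55/2] y:[18,24] z:[88/3,94/3] -> miss, prune
    N12 x:[59/2,63/2] y:[28,31] z:[31,95/3] -> hit [31,31] leaf, test {P4@t=31}
    N14 x:[18,39/2] y:[28,33] z:[89/3,31] -> miss, prune
    N15 x:[41/2,22] y:[26,28] z:[35,110/3] -> miss, prune
  N10 x:[13,41/2] y:[-6,14] z:[86/3,106/3] -> miss, prune
  N16 x:[14,27] y:[14,30] z:[74/3,92/3] -> hit [74/3,27], descend [5, 9, 13, 20]
    N5 x:[14,19] y:[14,20] z:[74/3,80/3] -> miss, prune
    N9 x:[53/2,27] y:[26,27] z:[27,28] -> hit [27,27] leaf, test {P13@t=27}
    N13 x:[18,21] y:[16,21] z:[25,79/3] -> miss, prune
    N20 x:[31/2,16] y:[28,30] z:[29,92/3] -> miss, prune

Visited [0, 4, 8, 6, 12, 14, 15, 10, 16, 5, 9, 13, 20]. Tests: 13 box, 2 leaf. Nearest: P13.

== RESULT ==
13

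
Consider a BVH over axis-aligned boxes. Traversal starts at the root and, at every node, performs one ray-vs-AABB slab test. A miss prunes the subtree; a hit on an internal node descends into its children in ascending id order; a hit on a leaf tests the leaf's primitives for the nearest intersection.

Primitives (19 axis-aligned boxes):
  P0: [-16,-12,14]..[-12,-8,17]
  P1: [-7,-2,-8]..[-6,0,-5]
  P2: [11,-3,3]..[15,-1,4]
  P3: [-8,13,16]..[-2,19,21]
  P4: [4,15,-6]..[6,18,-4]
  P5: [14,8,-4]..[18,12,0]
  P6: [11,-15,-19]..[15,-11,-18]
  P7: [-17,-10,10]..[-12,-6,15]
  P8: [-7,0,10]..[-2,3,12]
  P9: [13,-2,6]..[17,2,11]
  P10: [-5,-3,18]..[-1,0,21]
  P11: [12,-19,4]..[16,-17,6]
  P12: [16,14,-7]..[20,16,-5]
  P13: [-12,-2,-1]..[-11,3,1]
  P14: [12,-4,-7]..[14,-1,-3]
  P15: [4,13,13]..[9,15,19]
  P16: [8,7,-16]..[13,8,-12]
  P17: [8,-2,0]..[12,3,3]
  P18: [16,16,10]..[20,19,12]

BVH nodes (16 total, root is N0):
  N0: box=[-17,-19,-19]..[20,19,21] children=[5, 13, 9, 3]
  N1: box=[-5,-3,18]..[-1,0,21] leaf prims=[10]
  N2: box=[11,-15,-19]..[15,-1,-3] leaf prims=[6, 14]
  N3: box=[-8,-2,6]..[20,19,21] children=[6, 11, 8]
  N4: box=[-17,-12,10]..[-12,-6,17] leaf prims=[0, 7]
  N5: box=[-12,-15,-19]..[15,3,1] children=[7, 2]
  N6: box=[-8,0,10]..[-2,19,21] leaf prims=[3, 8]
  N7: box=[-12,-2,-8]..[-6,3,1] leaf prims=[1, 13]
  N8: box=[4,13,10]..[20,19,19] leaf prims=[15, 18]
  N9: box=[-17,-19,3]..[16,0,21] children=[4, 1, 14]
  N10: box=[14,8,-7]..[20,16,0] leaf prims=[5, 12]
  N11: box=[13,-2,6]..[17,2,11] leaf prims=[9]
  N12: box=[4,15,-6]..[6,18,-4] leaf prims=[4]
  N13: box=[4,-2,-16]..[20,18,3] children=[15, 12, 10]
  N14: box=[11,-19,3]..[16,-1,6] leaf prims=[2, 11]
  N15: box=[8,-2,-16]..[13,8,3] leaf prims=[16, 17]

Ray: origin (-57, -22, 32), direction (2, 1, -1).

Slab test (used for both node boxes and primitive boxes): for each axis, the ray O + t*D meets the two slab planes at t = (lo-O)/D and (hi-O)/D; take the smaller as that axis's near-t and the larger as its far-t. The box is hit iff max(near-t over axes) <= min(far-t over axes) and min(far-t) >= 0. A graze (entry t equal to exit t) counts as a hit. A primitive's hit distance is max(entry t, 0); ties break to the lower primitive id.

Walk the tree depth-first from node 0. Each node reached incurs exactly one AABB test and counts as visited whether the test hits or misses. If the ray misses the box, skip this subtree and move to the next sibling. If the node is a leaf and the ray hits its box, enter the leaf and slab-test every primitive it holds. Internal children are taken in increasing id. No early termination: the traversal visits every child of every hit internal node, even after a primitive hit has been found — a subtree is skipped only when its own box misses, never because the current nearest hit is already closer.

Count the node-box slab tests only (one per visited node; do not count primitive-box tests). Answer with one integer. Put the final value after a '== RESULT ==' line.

Trace the traversal:
N0 x:[20,77/2] y:[3,41] z:[11,51] -> hit [20,77/2], descend [3, 5, 9, 13]
  N3 x:[49/2,77/2] y:[20,41] z:[11,26] -> hit [49/2,26], descend [6, 8, 11]
    N6 x:[49/2,55/2] y:[22,41] z:[11,22] -> miss, prune
    N8 x:[61/2,77/2] y:[35,41] z:[13,22] -> miss, prune
    N11 x:[35,37] y:[20,24] z:[21,26] -> miss, prune
  N5 x:[45/2,36] y:[7,25] z:[31,51] -> miss, prune
  N9 x:[20,73/2] y:[3,22] z:[11,29] -> hit [20,22], descend [1, 4, 14]
    N1 x:[26,28] y:[19,22] z:[11,14] -> miss, prune
    N4 x:[20,45/2] y:[10,16] z:[15,22] -> miss, prune
    N14 x:[34,73/2] y:[3,21] z:[26,29] -> miss, prune
  N13 x:[61/2,77/2] y:[20,40] z:[29,48] -> hit [61/2,77/2], descend [10, 12, 15]
    N10 x:[71/2,77/2] y:[30,38] z:[32,39] -> hit [71/2,38] leaf, test {P5(miss), P12@t=37}
    N12 x:[61/2,63/2] y:[37,40] z:[36,38] -> miss, prune
    N15 x:[65/2,35] y:[20,30] z:[29,48] -> miss, prune

Summary -> nodes [0, 3, 6, 8, 11, 5, 9, 1, 4, 14, 13, 10, 12, 15]; box-tests=14; leaf-entries=1; first=P12

== RESULT ==
14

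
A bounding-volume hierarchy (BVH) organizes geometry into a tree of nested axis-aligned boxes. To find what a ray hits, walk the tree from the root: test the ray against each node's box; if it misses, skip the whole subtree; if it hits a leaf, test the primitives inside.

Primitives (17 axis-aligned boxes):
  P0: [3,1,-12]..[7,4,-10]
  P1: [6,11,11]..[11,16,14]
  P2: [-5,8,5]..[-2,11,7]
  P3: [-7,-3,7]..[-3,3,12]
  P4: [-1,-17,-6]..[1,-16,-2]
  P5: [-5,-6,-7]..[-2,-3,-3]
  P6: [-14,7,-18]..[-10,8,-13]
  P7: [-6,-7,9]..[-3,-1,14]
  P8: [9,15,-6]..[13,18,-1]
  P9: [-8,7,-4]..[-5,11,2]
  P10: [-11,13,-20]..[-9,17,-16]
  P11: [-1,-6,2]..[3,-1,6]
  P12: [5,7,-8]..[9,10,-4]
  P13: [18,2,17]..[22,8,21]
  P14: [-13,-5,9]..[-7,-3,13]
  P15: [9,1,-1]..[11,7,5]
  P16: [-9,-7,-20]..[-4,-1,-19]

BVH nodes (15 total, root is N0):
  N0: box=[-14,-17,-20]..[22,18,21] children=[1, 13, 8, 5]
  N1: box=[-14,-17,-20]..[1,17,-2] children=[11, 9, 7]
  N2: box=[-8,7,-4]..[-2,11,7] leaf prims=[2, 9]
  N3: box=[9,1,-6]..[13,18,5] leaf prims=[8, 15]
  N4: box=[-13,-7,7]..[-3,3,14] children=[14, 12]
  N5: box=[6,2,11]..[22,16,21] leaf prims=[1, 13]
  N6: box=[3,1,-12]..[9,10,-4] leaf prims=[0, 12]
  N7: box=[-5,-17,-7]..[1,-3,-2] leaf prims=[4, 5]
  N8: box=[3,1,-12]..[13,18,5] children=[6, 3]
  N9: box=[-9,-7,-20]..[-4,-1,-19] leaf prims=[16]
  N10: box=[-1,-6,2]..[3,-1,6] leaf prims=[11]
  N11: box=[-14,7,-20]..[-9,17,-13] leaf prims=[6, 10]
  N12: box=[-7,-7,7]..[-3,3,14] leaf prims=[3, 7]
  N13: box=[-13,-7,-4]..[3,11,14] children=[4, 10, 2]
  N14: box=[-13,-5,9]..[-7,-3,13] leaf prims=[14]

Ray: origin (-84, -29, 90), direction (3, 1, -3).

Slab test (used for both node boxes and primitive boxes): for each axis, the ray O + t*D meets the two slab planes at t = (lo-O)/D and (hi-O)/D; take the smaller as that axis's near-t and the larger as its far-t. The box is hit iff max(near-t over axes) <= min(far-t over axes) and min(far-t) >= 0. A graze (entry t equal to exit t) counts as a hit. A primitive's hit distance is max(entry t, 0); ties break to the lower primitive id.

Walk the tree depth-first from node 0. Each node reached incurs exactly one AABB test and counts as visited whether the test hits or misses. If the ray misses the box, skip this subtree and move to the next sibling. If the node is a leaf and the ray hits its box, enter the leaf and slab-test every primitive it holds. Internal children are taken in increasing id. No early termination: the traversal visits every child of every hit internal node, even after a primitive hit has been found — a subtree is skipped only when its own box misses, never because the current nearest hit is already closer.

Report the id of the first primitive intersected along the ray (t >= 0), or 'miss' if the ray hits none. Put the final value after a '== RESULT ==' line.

Traverse from the root:
N0 x:[70/3,106/3] y:[12,47] z:[23,110/3] -> hit [70/3,106/3], descend [1, 5, 8, 13]
  N1 x:[70/3,85/3] y:[12,46] z:[92/3,110/3] -> miss, prune
  N5 x:[30,106/3] y:[31,45] z:[23,79/3] -> miss, prune
  N8 x:[29,97/3] y:[30,47] z:[85/3,34] -> hit [30,97/3], descend [3, 6]
    N3 x:[31,97/3] y:[30,47] z:[85/3,32] -> hit [31,32] leaf, test {P8(miss), P15(miss)}
    N6 x:[29,31] y:[30,39] z:[94/3,34] -> miss, prune
  N13 x:[71/3,29] y:[22,40] z:[76/3,94/3] -> hit [76/3,29], descend [2, 4, 10]
    N2 x:[76/3,82/3] y:[36,40] z:[83/3,94/3] -> miss, prune
    N4 x:[71/3,27] y:[22,32] z:[76/3,83/3] -> hit [76/3,27], descend [12, 14]
      N12 x:[77/3,27] y:[22,32] z:[76/3,83/3] -> hit [77/3,27] leaf, test {P3@t=26, P7@t=26}
      N14 x:[71/3,77/3] y:[24,26] z:[77/3,27] -> hit [77/3,77/3] leaf, test {P14@t=77/3}
    N10 x:[83/3,29] y:[23,28] z:[28,88/3] -> hit [28,28] leaf, test {P11@t=28}

Visited [0, 1, 5, 8, 3, 6, 13, 2, 4, 12, 14, 10]. Tests: 12 box, 4 leaf. Nearest: P14.

== RESULT ==
14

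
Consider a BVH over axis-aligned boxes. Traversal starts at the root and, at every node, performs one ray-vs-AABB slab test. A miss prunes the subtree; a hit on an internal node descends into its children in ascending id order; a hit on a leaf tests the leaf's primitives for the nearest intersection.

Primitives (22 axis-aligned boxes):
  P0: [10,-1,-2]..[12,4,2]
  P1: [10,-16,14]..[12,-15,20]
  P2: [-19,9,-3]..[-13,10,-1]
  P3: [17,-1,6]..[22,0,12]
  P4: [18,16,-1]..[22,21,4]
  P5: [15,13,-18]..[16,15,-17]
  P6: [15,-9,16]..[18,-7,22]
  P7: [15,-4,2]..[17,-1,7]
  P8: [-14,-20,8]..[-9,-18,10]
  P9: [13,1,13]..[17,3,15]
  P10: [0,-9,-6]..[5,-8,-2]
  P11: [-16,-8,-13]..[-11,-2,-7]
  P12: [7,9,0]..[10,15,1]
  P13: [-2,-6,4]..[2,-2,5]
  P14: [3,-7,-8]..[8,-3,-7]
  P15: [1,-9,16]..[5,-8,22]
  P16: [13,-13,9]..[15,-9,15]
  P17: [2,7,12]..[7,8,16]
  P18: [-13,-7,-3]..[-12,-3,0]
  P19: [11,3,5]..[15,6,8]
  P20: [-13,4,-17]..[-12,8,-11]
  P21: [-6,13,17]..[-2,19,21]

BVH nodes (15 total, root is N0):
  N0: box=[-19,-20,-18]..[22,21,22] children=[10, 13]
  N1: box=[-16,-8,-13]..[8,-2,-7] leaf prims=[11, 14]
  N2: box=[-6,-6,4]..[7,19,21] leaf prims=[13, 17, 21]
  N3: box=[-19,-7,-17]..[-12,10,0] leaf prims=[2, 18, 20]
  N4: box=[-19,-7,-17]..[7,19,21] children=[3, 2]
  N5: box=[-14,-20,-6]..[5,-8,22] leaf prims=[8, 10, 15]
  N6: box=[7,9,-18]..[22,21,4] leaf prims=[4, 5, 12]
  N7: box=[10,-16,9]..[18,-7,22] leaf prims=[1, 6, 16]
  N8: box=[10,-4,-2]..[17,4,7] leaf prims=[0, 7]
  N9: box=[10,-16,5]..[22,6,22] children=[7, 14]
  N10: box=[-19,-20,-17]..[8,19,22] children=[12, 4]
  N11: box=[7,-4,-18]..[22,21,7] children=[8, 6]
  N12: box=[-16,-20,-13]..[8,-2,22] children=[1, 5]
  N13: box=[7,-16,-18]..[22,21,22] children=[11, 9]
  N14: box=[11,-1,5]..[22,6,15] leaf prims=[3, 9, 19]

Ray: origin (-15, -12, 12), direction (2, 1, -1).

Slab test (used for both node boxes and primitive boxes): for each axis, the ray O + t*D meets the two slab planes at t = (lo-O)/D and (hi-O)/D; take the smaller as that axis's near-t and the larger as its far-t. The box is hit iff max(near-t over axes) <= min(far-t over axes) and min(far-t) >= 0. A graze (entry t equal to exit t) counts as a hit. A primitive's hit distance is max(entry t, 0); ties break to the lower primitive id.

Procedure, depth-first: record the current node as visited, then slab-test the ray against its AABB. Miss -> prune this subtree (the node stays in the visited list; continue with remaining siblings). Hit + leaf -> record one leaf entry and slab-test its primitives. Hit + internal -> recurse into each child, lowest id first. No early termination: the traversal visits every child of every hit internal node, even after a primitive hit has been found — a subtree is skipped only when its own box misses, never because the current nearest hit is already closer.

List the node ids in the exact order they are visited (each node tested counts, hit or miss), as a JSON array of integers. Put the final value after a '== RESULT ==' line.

Trace the traversal:
N0 x:[-2,37/2] y:[-8,33] z:[-10,30] -> hit [-2,37/2], descend [10, 13]
  N10 x:[-2,23/2] y:[-8,31] z:[-10,29] -> hit [-2,23/2], descend [4, 12]
    N4 x:[-2,11] y:[5,31] z:[-9,29] -> hit [5,11], descend [2, 3]
      N2 x:[9/2,11] y:[6,31] z:[-9,8] -> hit [6,8] leaf, test {P13@t=7, P17(miss), P21(miss)}
      N3 x:[-2,3/2] y:[5,22] z:[12,29] -> miss, prune
    N12 x:[-1/2,23/2] y:[-8,10] z:[-10,25] -> hit [-1/2,10], descend [1, 5]
      N1 x:[-1/2,23/2] y:[4,10] z:[19,25] -> miss, prune
      N5 x:[1/2,10] y:[-8,4] z:[-10,18] -> hit [1/2,4] leaf, test {P8(miss), P10(miss), P15(miss)}
  N13 x:[11,37/2] y:[-4,33] z:[-10,30] -> hit [11,37/2], descend [9, 11]
    N9 x:[25/2,37/2] y:[-4,18] z:[-10,7] -> miss, prune
    N11 x:[11,37/2] y:[8,33] z:[5,30] -> hit [11,37/2], descend [6, 8]
      N6 x:[11,37/2] y:[21,33] z:[8,30] -> miss, prune
      N8 x:[25/2,16] y:[8,16] z:[5,14] -> hit [25/2,14] leaf, test {P0@t=25/2, P7(miss)}

order=[0, 10, 4, 2, 3, 12, 1, 5, 13, 9, 11, 6, 8]  |boxes|=13  |leaves|=3  hit=P13

== RESULT ==
[0, 10, 4, 2, 3, 12, 1, 5, 13, 9, 11, 6, 8]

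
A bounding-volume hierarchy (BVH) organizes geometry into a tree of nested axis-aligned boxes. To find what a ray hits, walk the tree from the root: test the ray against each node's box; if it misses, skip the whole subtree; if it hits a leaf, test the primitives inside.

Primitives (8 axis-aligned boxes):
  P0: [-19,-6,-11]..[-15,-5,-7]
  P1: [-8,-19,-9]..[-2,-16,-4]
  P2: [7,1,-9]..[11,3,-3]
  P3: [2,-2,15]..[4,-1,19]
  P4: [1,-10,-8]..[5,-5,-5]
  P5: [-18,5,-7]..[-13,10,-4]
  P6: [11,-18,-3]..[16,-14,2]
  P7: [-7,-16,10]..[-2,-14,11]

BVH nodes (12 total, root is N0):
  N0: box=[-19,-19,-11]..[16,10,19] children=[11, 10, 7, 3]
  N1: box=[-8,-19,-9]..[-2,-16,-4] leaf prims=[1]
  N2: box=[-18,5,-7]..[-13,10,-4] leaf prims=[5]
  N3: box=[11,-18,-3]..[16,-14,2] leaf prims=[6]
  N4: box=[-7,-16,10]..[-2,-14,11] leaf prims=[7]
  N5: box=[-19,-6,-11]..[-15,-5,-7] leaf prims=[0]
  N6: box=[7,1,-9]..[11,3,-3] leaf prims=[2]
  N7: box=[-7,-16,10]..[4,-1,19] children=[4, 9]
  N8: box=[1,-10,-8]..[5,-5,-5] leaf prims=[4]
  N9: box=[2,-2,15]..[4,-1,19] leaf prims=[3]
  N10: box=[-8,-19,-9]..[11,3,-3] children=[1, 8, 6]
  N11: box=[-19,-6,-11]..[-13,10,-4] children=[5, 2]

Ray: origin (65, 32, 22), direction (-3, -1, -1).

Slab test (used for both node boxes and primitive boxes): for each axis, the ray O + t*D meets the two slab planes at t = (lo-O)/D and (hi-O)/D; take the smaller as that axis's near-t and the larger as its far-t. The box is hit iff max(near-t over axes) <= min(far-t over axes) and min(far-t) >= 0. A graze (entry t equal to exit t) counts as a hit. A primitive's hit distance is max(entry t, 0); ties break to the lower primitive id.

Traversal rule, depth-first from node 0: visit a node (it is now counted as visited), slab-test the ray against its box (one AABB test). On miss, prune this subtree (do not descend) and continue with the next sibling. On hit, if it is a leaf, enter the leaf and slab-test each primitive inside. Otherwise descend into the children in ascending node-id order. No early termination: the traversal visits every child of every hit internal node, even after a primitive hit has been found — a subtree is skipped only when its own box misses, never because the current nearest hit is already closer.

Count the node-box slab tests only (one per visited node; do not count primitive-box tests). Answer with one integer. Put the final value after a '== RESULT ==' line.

Walk:
N0 x:[49/3,28] y:[22,51] z:[3,33] -> hit [22,28], descend [3, 7, 10, 11]
  N3 x:[49/3,18] y:[46,50] z:[20,25] -> miss, prune
  N7 x:[61/3,24] y:[33,48] z:[3,12] -> miss, prune
  N10 x:[18,73/3] y:[29,51] z:[25,31] -> miss, prune
  N11 x:[26,28] y:[22,38] z:[26,33] -> hit [26,28], descend [2, 5]
    N2 x:[26,83/3] y:[22,27] z:[26,29] -> hit [26,27] leaf, test {P5@t=26}
    N5 x:[80/3,28] y:[37,38] z:[29,33] -> miss, prune

Visited [0, 3, 7, 10, 11, 2, 5]. Tests: 7 box, 1 leaf. Nearest: P5.

== RESULT ==
7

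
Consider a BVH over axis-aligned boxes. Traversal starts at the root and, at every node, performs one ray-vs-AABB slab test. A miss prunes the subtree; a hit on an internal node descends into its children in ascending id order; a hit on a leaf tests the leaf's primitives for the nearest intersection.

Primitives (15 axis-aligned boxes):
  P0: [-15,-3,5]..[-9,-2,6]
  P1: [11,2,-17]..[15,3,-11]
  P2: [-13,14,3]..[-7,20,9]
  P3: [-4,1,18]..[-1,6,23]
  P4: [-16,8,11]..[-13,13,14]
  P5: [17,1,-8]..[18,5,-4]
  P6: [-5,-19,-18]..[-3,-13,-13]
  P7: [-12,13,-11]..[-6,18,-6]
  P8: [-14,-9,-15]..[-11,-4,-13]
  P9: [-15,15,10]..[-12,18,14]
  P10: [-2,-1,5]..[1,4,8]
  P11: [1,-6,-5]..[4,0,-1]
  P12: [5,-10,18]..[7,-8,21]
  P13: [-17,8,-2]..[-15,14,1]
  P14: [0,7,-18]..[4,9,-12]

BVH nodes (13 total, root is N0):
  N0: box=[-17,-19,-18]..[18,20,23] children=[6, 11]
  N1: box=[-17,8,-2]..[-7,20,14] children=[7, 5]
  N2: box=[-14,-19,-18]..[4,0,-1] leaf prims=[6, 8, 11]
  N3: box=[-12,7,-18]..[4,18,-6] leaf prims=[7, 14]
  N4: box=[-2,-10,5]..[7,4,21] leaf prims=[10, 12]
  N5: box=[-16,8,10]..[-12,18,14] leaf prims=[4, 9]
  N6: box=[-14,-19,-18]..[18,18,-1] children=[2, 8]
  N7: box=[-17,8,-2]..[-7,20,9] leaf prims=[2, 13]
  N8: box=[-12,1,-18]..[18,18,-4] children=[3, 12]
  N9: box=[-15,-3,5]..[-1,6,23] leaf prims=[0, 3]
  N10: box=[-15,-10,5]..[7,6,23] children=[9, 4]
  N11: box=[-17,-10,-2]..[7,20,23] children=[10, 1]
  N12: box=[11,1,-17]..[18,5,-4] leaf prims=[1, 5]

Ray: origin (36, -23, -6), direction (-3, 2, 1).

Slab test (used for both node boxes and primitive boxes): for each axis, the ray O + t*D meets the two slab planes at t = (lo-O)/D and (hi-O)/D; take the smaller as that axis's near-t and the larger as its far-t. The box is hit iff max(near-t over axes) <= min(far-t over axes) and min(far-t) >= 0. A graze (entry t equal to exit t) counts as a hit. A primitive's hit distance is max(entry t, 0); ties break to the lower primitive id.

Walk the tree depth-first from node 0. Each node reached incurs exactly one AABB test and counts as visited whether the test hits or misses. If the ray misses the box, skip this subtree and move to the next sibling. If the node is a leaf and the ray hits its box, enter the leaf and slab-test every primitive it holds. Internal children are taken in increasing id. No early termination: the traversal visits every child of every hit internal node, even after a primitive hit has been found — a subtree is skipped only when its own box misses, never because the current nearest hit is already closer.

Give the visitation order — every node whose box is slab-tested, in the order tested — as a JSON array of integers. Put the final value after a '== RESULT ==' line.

Trace the traversal:
N0 x:[6,53/3] y:[2,43/2] z:[-12,29] -> hit [6,53/3], descend [6, 11]
  N6 x:[6,50/3] y:[2,41/2] z:[-12,5] -> miss, prune
  N11 x:[29/3,53/3] y:[13/2,43/2] z:[4,29] -> hit [29/3,53/3], descend [1, 10]
    N1 x:[43/3,53/3] y:[31/2,43/2] z:[4,20] -> hit [31/2,53/3], descend [5, 7]
      N5 x:[16,52/3] y:[31/2,41/2] z:[16,20] -> hit [16,52/3] leaf, test {P4@t=17, P9(miss)}
      N7 x:[43/3,53/3] y:[31/2,43/2] z:[4,15] -> miss, prune
    N10 x:[29/3,17] y:[13/2,29/2] z:[11,29] -> hit [11,29/2], descend [4, 9]
      N4 x:[29/3,38/3] y:[13/2,27/2] z:[11,27] -> hit [11,38/3] leaf, test {P10@t=35/3, P12(miss)}
      N9 x:[37/3,17] y:[10,29/2] z:[11,29] -> hit [37/3,29/2] leaf, test {P0(miss), P3(miss)}

Visited [0, 6, 11, 1, 5, 7, 10, 4, 9]. Tests: 9 box, 3 leaf. Nearest: P10.

== RESULT ==
[0, 6, 11, 1, 5, 7, 10, 4, 9]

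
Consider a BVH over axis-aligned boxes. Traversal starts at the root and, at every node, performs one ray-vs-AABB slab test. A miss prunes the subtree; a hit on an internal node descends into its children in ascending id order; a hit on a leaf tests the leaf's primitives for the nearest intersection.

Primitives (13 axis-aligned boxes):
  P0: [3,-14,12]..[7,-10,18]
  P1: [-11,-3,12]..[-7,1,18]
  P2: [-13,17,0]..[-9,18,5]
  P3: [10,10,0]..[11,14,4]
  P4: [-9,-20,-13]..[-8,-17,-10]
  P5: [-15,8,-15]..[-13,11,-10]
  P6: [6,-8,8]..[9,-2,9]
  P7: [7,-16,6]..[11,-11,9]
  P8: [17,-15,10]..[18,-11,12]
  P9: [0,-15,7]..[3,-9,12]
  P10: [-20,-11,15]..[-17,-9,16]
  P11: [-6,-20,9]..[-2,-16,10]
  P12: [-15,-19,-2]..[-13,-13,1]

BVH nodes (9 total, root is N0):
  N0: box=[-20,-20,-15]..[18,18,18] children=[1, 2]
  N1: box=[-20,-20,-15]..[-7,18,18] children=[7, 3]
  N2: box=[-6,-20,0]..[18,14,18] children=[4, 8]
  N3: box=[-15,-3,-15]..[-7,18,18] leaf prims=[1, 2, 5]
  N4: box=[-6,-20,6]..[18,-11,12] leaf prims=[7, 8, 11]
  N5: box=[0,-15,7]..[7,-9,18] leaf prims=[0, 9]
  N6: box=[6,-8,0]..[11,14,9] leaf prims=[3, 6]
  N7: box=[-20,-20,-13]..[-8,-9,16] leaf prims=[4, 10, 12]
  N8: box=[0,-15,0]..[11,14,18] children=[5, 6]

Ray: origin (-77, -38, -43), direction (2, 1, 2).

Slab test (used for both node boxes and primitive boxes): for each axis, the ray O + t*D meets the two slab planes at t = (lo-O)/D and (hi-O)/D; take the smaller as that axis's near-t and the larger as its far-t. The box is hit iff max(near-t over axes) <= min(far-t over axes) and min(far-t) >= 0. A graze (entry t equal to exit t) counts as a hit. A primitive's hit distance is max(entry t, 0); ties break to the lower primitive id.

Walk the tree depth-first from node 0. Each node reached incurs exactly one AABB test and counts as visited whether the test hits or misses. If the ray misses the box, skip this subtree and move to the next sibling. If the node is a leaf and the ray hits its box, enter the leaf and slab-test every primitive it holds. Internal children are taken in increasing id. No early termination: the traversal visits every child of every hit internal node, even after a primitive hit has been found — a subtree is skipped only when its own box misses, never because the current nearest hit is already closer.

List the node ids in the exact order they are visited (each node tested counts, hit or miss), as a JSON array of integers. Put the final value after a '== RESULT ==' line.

Traverse from the root:
N0 x:[57/2,95/2] y:[18,56] z:[14,61/2] -> hit [57/2,61/2], descend [1, 2]
  N1 x:[57/2,35] y:[18,56] z:[14,61/2] -> hit [57/2,61/2], descend [3, 7]
    N3 x:[31,35] y:[35,56] z:[14,61/2] -> miss, prune
    N7 x:[57/2,69/2] y:[18,29] z:[15,59/2] -> hit [57/2,29] leaf, test {P4(miss), P10@t=29, P12(miss)}
  N2 x:[71/2,95/2] y:[18,52] z:[43/2,61/2] -> miss, prune

Summary -> nodes [0, 1, 3, 7, 2]; box-tests=5; leaf-entries=1; first=P10

== RESULT ==
[0, 1, 3, 7, 2]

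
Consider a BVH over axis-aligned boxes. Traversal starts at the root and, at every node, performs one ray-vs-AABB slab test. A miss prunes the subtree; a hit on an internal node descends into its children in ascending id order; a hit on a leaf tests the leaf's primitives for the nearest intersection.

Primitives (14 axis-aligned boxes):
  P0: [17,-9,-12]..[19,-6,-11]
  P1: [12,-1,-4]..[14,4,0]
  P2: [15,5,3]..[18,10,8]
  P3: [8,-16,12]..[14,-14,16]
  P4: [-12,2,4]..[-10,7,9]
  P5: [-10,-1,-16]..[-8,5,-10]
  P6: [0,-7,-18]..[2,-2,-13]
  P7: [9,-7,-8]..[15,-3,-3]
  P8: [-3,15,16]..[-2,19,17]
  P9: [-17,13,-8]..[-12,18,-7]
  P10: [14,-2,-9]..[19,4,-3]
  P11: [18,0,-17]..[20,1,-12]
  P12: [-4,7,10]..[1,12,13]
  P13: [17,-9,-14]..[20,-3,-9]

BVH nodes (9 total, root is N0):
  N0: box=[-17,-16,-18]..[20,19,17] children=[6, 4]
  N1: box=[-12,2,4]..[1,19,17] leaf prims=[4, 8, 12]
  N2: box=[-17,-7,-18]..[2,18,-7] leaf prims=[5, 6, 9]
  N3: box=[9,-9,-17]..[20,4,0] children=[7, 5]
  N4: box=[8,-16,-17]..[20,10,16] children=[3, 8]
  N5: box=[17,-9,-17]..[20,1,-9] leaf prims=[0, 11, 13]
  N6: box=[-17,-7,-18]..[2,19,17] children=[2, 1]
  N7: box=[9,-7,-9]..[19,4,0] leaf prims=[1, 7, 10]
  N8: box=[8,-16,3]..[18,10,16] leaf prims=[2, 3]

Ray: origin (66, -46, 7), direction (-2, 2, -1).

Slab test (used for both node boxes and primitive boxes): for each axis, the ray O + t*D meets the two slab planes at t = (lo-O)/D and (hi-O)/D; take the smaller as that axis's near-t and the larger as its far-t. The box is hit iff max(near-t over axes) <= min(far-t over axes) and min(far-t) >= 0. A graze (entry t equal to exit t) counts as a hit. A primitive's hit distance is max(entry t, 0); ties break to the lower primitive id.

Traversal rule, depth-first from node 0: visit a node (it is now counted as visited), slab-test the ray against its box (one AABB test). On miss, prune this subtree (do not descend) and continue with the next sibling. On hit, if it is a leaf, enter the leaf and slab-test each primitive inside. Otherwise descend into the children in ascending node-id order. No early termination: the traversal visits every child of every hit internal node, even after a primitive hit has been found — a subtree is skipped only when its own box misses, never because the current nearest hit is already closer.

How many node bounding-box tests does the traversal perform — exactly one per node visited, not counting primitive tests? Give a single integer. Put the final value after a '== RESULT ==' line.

Trace the traversal:
N0 x:[23,83/2] y:[15,65/2] z:[-10,25] -> hit [23,25], descend [4, 6]
  N4 x:[23,29] y:[15,28] z:[-9,24] -> hit [23,24], descend [3, 8]
    N3 x:[23,57/2] y:[37/2,25] z:[7,24] -> hit [23,24], descend [5, 7]
      N5 x:[23,49/2] y:[37/2,47/2] z:[16,24] -> hit [23,47/2] leaf, test {P0(miss), P11@t=23, P13(miss)}
      N7 x:[47/2,57/2] y:[39/2,25] z:[7,16] -> miss, prune
    N8 x:[24,29] y:[15,28] z:[-9,4] -> miss, prune
  N6 x:[32,83/2] y:[39/2,65/2] z:[-10,25] -> miss, prune

Visited [0, 4, 3, 5, 7, 8, 6]. Tests: 7 box, 1 leaf. Nearest: P11.

== RESULT ==
7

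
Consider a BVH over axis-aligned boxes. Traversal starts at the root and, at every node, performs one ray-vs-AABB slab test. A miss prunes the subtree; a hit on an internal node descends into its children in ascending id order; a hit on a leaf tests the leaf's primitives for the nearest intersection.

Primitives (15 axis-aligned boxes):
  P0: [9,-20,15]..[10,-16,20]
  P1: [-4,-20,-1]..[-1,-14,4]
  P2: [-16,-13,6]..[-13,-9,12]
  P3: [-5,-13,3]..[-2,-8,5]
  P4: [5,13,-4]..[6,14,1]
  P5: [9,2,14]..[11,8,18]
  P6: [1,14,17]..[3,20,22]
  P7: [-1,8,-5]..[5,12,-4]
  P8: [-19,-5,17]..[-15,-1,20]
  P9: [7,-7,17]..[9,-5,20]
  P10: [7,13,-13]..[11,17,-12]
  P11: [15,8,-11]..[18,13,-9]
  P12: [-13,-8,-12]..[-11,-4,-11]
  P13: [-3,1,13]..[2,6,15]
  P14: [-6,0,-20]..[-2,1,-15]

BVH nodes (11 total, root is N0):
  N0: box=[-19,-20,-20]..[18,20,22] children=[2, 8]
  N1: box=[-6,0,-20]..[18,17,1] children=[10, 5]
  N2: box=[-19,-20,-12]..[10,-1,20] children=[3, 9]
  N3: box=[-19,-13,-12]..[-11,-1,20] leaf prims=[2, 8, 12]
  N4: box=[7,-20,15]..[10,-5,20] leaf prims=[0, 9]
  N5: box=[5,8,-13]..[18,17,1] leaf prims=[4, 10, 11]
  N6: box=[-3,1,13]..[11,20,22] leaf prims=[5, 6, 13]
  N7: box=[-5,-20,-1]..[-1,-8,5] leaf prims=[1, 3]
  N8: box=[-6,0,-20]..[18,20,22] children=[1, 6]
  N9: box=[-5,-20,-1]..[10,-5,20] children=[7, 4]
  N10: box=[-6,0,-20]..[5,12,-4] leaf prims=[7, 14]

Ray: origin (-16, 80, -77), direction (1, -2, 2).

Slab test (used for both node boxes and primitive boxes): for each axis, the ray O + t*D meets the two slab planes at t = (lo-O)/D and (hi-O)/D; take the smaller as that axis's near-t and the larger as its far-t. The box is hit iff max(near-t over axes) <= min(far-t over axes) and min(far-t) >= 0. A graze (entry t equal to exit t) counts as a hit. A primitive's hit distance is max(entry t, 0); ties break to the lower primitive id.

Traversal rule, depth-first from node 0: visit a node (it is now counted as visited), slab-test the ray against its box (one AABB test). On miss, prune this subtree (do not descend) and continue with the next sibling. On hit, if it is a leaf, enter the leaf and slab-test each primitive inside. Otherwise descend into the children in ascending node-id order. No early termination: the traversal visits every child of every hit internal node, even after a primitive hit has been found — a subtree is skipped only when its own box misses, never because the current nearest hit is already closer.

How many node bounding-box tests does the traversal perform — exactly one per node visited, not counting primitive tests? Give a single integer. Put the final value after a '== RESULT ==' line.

Traverse from the root:
N0 x:[-3,34] y:[30,50] z:[57/2,99/2] -> hit [30,34], descend [2, 8]
  N2 x:[-3,26] y:[81/2,50] z:[65/2,97/2] -> miss, prune
  N8 x:[10,34] y:[30,40] z:[57/2,99/2] -> hit [30,34], descend [1, 6]
    N1 x:[10,34] y:[63/2,40] z:[57/2,39] -> hit [63/2,34], descend [5, 10]
      N5 x:[21,34] y:[63/2,36] z:[32,39] -> hit [32,34] leaf, test {P4(miss), P10(miss), P11@t=67/2}
      N10 x:[10,21] y:[34,40] z:[57/2,73/2] -> miss, prune
    N6 x:[13,27] y:[30,79/2] z:[45,99/2] -> miss, prune

order=[0, 2, 8, 1, 5, 10, 6]  |boxes|=7  |leaves|=1  hit=P11

== RESULT ==
7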